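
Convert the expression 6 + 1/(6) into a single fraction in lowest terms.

Start with 6.
6 + 1/(6/1) = 6 + 1/6 = 37/6

37/6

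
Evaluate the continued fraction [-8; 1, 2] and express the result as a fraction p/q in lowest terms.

Collapse the nested fraction from the inside out:
Start with 2.
1 + 1/(2/1) = 1 + 1/2 = 3/2
-8 + 1/(3/2) = -8 + 2/3 = -22/3

-22/3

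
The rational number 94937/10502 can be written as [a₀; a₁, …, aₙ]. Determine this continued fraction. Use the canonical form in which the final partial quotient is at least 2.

94937 = 9·10502 + 419, so a_0 = 9
10502 = 25·419 + 27, so a_1 = 25
419 = 15·27 + 14, so a_2 = 15
27 = 1·14 + 13, so a_3 = 1
14 = 1·13 + 1, so a_4 = 1
13 = 13·1 + 0, so a_5 = 13

[9; 25, 15, 1, 1, 13]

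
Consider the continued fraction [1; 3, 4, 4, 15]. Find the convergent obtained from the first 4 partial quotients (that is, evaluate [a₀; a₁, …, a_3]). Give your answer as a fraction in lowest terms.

72/55

Starting at the tail and folding back:
Start with 4.
4 + 1/(4/1) = 4 + 1/4 = 17/4
3 + 1/(17/4) = 3 + 4/17 = 55/17
1 + 1/(55/17) = 1 + 17/55 = 72/55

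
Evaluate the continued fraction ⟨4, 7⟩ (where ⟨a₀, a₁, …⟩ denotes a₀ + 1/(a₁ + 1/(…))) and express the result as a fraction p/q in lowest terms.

29/7

Build up convergents one term at a time:
a_0 = 4: 4/1
a_1 = 7: 29/7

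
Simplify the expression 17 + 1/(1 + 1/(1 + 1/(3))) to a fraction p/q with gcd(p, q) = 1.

Start with 3.
1 + 1/(3/1) = 1 + 1/3 = 4/3
1 + 1/(4/3) = 1 + 3/4 = 7/4
17 + 1/(7/4) = 17 + 4/7 = 123/7

123/7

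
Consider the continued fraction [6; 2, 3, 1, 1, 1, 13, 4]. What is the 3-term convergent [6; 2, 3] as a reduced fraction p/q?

45/7

Start with 3.
2 + 1/(3/1) = 2 + 1/3 = 7/3
6 + 1/(7/3) = 6 + 3/7 = 45/7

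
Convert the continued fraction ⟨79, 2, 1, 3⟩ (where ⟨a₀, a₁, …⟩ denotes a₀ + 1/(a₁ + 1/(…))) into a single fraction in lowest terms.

873/11

Compute successive convergents:
a_0 = 79: 79/1
a_1 = 2: 159/2
a_2 = 1: 238/3
a_3 = 3: 873/11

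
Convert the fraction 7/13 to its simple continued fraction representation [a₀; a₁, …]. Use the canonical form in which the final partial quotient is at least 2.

7 = 0·13 + 7, so a_0 = 0
13 = 1·7 + 6, so a_1 = 1
7 = 1·6 + 1, so a_2 = 1
6 = 6·1 + 0, so a_3 = 6

[0; 1, 1, 6]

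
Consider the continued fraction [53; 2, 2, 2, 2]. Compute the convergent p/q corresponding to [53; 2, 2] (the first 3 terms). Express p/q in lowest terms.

Start with 2.
2 + 1/(2/1) = 2 + 1/2 = 5/2
53 + 1/(5/2) = 53 + 2/5 = 267/5

267/5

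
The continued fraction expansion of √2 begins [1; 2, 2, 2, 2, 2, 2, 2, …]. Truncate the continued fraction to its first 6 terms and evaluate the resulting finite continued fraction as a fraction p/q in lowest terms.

99/70

Start with 2.
2 + 1/(2/1) = 2 + 1/2 = 5/2
2 + 1/(5/2) = 2 + 2/5 = 12/5
2 + 1/(12/5) = 2 + 5/12 = 29/12
2 + 1/(29/12) = 2 + 12/29 = 70/29
1 + 1/(70/29) = 1 + 29/70 = 99/70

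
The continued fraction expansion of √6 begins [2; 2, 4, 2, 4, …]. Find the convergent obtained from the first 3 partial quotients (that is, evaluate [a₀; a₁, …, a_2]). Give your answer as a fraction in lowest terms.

22/9

Use the convergent recurrence hₖ = aₖ·hₖ₋₁ + hₖ₋₂ (and likewise for the denominators kₖ):
a_0 = 2: 2/1
a_1 = 2: 5/2
a_2 = 4: 22/9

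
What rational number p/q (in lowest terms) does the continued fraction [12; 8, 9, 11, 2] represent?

20549/1695

Use the convergent recurrence hₖ = aₖ·hₖ₋₁ + hₖ₋₂ (and likewise for the denominators kₖ):
a_0 = 12: 12/1
a_1 = 8: 97/8
a_2 = 9: 885/73
a_3 = 11: 9832/811
a_4 = 2: 20549/1695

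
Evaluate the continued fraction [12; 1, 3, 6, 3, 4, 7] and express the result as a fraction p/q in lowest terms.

31465/2466

a_0 = 12: 12/1
a_1 = 1: 13/1
a_2 = 3: 51/4
a_3 = 6: 319/25
a_4 = 3: 1008/79
a_5 = 4: 4351/341
a_6 = 7: 31465/2466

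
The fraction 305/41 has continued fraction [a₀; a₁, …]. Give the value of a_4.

1

Run the Euclidean algorithm, recording each quotient:
305 = 7·41 + 18, so a_0 = 7
41 = 2·18 + 5, so a_1 = 2
18 = 3·5 + 3, so a_2 = 3
5 = 1·3 + 2, so a_3 = 1
3 = 1·2 + 1, so a_4 = 1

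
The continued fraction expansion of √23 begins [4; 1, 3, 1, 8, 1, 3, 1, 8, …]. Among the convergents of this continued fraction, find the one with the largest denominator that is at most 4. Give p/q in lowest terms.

19/4

a_0 = 4: 4/1  (≤ bound)
a_1 = 1: 5/1  (≤ bound)
a_2 = 3: 19/4  (≤ bound)
a_3 = 1: 24/5  (> 4, stop)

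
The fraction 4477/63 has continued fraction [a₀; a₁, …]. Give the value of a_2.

4477 = 71·63 + 4, so a_0 = 71
63 = 15·4 + 3, so a_1 = 15
4 = 1·3 + 1, so a_2 = 1

1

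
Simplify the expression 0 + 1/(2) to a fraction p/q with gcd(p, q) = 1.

Start with 2.
0 + 1/(2/1) = 0 + 1/2 = 1/2

1/2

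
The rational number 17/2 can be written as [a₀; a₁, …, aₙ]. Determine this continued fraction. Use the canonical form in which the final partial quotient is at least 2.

Apply division with remainder until the remainder is 0:
17 ÷ 2 → quotient 8, remainder 1
2 ÷ 1 → quotient 2, remainder 0

[8; 2]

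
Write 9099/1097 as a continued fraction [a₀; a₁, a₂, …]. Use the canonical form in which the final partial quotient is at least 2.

[8; 3, 2, 1, 1, 10, 6]

Repeatedly divide and take the remainder:
9099 = 8·1097 + 323, so a_0 = 8
1097 = 3·323 + 128, so a_1 = 3
323 = 2·128 + 67, so a_2 = 2
128 = 1·67 + 61, so a_3 = 1
67 = 1·61 + 6, so a_4 = 1
61 = 10·6 + 1, so a_5 = 10
6 = 6·1 + 0, so a_6 = 6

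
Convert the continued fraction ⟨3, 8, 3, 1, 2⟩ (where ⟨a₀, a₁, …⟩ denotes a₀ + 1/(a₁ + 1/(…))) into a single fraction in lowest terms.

284/91

Starting at the tail and folding back:
Start with 2.
1 + 1/(2/1) = 1 + 1/2 = 3/2
3 + 1/(3/2) = 3 + 2/3 = 11/3
8 + 1/(11/3) = 8 + 3/11 = 91/11
3 + 1/(91/11) = 3 + 11/91 = 284/91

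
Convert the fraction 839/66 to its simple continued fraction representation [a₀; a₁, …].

[12; 1, 2, 2, 9]

839 ÷ 66 → quotient 12, remainder 47
66 ÷ 47 → quotient 1, remainder 19
47 ÷ 19 → quotient 2, remainder 9
19 ÷ 9 → quotient 2, remainder 1
9 ÷ 1 → quotient 9, remainder 0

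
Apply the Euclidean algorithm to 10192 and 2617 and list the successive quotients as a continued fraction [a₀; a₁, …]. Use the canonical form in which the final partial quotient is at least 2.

[3; 1, 8, 2, 13, 3, 3]

Run the Euclidean algorithm, recording each quotient:
⌊10192/2617⌋ = 3, remainder 2341
⌊2617/2341⌋ = 1, remainder 276
⌊2341/276⌋ = 8, remainder 133
⌊276/133⌋ = 2, remainder 10
⌊133/10⌋ = 13, remainder 3
⌊10/3⌋ = 3, remainder 1
⌊3/1⌋ = 3, remainder 0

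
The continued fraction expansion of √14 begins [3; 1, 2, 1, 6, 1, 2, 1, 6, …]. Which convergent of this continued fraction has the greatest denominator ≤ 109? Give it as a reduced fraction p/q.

333/89

a_0 = 3: 3/1  (≤ bound)
a_1 = 1: 4/1  (≤ bound)
a_2 = 2: 11/3  (≤ bound)
a_3 = 1: 15/4  (≤ bound)
a_4 = 6: 101/27  (≤ bound)
a_5 = 1: 116/31  (≤ bound)
a_6 = 2: 333/89  (≤ bound)
a_7 = 1: 449/120  (> 109, stop)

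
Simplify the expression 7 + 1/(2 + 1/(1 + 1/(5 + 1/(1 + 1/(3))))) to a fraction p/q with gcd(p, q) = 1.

Build up convergents one term at a time:
a_0 = 7: 7/1
a_1 = 2: 15/2
a_2 = 1: 22/3
a_3 = 5: 125/17
a_4 = 1: 147/20
a_5 = 3: 566/77

566/77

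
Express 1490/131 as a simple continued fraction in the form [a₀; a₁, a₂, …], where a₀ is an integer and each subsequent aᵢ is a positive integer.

⌊1490/131⌋ = 11, remainder 49
⌊131/49⌋ = 2, remainder 33
⌊49/33⌋ = 1, remainder 16
⌊33/16⌋ = 2, remainder 1
⌊16/1⌋ = 16, remainder 0

[11; 2, 1, 2, 16]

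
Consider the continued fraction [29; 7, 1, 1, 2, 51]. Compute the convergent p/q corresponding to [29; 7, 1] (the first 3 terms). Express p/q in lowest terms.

Start with 1.
7 + 1/(1/1) = 7 + 1/1 = 8/1
29 + 1/(8/1) = 29 + 1/8 = 233/8

233/8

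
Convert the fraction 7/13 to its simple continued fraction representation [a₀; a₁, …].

[0; 1, 1, 6]

7 ÷ 13 → quotient 0, remainder 7
13 ÷ 7 → quotient 1, remainder 6
7 ÷ 6 → quotient 1, remainder 1
6 ÷ 1 → quotient 6, remainder 0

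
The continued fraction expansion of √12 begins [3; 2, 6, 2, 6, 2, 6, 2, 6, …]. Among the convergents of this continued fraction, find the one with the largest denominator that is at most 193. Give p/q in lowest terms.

a_0 = 3: 3/1  (≤ bound)
a_1 = 2: 7/2  (≤ bound)
a_2 = 6: 45/13  (≤ bound)
a_3 = 2: 97/28  (≤ bound)
a_4 = 6: 627/181  (≤ bound)
a_5 = 2: 1351/390  (> 193, stop)

627/181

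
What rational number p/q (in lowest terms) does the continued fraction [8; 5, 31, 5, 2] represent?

Start with 2.
5 + 1/(2/1) = 5 + 1/2 = 11/2
31 + 1/(11/2) = 31 + 2/11 = 343/11
5 + 1/(343/11) = 5 + 11/343 = 1726/343
8 + 1/(1726/343) = 8 + 343/1726 = 14151/1726

14151/1726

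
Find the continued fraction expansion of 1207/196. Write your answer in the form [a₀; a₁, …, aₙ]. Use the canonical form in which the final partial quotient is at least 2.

Repeatedly divide and take the remainder:
1207 = 6·196 + 31, so a_0 = 6
196 = 6·31 + 10, so a_1 = 6
31 = 3·10 + 1, so a_2 = 3
10 = 10·1 + 0, so a_3 = 10

[6; 6, 3, 10]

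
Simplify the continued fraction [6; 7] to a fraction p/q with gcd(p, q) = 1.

43/7

a_0 = 6: 6/1
a_1 = 7: 43/7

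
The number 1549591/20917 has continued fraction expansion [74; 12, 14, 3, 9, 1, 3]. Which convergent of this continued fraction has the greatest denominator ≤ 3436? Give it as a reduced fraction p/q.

38449/519

List convergents until the denominator exceeds the bound:
a_0 = 74: 74/1  (≤ bound)
a_1 = 12: 889/12  (≤ bound)
a_2 = 14: 12520/169  (≤ bound)
a_3 = 3: 38449/519  (≤ bound)
a_4 = 9: 358561/4840  (> 3436, stop)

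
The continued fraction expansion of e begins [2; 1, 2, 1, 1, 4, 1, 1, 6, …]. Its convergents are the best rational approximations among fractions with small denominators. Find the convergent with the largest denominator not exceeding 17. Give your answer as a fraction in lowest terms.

List convergents until the denominator exceeds the bound:
a_0 = 2: 2/1  (≤ bound)
a_1 = 1: 3/1  (≤ bound)
a_2 = 2: 8/3  (≤ bound)
a_3 = 1: 11/4  (≤ bound)
a_4 = 1: 19/7  (≤ bound)
a_5 = 4: 87/32  (> 17, stop)

19/7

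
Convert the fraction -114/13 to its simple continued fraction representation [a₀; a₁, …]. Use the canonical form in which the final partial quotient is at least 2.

-114 = -9·13 + 3, so a_0 = -9
13 = 4·3 + 1, so a_1 = 4
3 = 3·1 + 0, so a_2 = 3

[-9; 4, 3]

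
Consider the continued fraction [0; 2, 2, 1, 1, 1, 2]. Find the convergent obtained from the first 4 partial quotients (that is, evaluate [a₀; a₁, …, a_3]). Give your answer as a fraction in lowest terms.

a_0 = 0: 0/1
a_1 = 2: 1/2
a_2 = 2: 2/5
a_3 = 1: 3/7

3/7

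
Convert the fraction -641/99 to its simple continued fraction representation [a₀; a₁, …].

Run the Euclidean algorithm, recording each quotient:
-641 = -7·99 + 52, so a_0 = -7
99 = 1·52 + 47, so a_1 = 1
52 = 1·47 + 5, so a_2 = 1
47 = 9·5 + 2, so a_3 = 9
5 = 2·2 + 1, so a_4 = 2
2 = 2·1 + 0, so a_5 = 2

[-7; 1, 1, 9, 2, 2]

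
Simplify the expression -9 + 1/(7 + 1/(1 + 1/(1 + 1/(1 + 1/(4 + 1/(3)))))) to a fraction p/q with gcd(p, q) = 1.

-3051/344

Collapse the nested fraction from the inside out:
Start with 3.
4 + 1/(3/1) = 4 + 1/3 = 13/3
1 + 1/(13/3) = 1 + 3/13 = 16/13
1 + 1/(16/13) = 1 + 13/16 = 29/16
1 + 1/(29/16) = 1 + 16/29 = 45/29
7 + 1/(45/29) = 7 + 29/45 = 344/45
-9 + 1/(344/45) = -9 + 45/344 = -3051/344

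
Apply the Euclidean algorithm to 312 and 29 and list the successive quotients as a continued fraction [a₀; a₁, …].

[10; 1, 3, 7]

312 ÷ 29 → quotient 10, remainder 22
29 ÷ 22 → quotient 1, remainder 7
22 ÷ 7 → quotient 3, remainder 1
7 ÷ 1 → quotient 7, remainder 0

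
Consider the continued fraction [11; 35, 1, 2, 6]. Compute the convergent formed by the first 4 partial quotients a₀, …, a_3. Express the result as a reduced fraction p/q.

Start with 2.
1 + 1/(2/1) = 1 + 1/2 = 3/2
35 + 1/(3/2) = 35 + 2/3 = 107/3
11 + 1/(107/3) = 11 + 3/107 = 1180/107

1180/107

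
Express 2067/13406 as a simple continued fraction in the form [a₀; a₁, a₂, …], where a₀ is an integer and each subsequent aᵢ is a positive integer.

[0; 6, 2, 17, 59]

Run the Euclidean algorithm, recording each quotient:
2067 = 0·13406 + 2067, so a_0 = 0
13406 = 6·2067 + 1004, so a_1 = 6
2067 = 2·1004 + 59, so a_2 = 2
1004 = 17·59 + 1, so a_3 = 17
59 = 59·1 + 0, so a_4 = 59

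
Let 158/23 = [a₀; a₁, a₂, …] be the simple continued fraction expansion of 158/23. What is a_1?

Run the Euclidean algorithm, recording each quotient:
158 = 6·23 + 20, so a_0 = 6
23 = 1·20 + 3, so a_1 = 1

1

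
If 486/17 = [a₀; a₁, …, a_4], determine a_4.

3

⌊486/17⌋ = 28, remainder 10
⌊17/10⌋ = 1, remainder 7
⌊10/7⌋ = 1, remainder 3
⌊7/3⌋ = 2, remainder 1
⌊3/1⌋ = 3, remainder 0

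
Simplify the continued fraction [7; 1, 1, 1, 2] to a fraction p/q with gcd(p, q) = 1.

a_0 = 7: 7/1
a_1 = 1: 8/1
a_2 = 1: 15/2
a_3 = 1: 23/3
a_4 = 2: 61/8

61/8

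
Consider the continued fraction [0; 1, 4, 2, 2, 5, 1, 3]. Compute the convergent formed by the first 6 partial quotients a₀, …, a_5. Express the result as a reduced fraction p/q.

Use the convergent recurrence hₖ = aₖ·hₖ₋₁ + hₖ₋₂ (and likewise for the denominators kₖ):
a_0 = 0: 0/1
a_1 = 1: 1/1
a_2 = 4: 4/5
a_3 = 2: 9/11
a_4 = 2: 22/27
a_5 = 5: 119/146

119/146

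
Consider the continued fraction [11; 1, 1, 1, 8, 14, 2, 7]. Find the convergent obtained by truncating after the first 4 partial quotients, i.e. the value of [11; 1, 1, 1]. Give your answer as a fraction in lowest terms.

Start with 1.
1 + 1/(1/1) = 1 + 1/1 = 2/1
1 + 1/(2/1) = 1 + 1/2 = 3/2
11 + 1/(3/2) = 11 + 2/3 = 35/3

35/3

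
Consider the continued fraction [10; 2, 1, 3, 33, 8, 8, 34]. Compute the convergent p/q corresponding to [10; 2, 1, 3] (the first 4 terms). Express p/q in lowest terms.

Start with 3.
1 + 1/(3/1) = 1 + 1/3 = 4/3
2 + 1/(4/3) = 2 + 3/4 = 11/4
10 + 1/(11/4) = 10 + 4/11 = 114/11

114/11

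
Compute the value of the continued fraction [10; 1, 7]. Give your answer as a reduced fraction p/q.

Compute successive convergents:
a_0 = 10: 10/1
a_1 = 1: 11/1
a_2 = 7: 87/8

87/8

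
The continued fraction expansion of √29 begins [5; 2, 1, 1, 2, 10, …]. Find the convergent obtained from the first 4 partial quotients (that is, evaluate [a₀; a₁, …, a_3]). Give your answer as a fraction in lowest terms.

Start with 1.
1 + 1/(1/1) = 1 + 1/1 = 2/1
2 + 1/(2/1) = 2 + 1/2 = 5/2
5 + 1/(5/2) = 5 + 2/5 = 27/5

27/5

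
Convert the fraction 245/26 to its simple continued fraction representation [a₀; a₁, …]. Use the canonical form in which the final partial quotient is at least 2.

[9; 2, 2, 1, 3]

⌊245/26⌋ = 9, remainder 11
⌊26/11⌋ = 2, remainder 4
⌊11/4⌋ = 2, remainder 3
⌊4/3⌋ = 1, remainder 1
⌊3/1⌋ = 3, remainder 0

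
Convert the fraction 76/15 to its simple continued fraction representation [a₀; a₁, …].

[5; 15]

Run the Euclidean algorithm, recording each quotient:
⌊76/15⌋ = 5, remainder 1
⌊15/1⌋ = 15, remainder 0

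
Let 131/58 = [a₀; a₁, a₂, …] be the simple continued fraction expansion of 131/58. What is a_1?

131 ÷ 58 → quotient 2, remainder 15
58 ÷ 15 → quotient 3, remainder 13

3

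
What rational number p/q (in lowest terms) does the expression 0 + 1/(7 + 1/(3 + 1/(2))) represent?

7/51

Start with 2.
3 + 1/(2/1) = 3 + 1/2 = 7/2
7 + 1/(7/2) = 7 + 2/7 = 51/7
0 + 1/(51/7) = 0 + 7/51 = 7/51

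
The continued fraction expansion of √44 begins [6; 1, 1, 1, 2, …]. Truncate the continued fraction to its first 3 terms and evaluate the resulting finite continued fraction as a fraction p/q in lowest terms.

13/2

Compute successive convergents:
a_0 = 6: 6/1
a_1 = 1: 7/1
a_2 = 1: 13/2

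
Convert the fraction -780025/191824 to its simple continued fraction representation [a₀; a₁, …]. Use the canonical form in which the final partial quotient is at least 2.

[-5; 1, 14, 14, 3, 7, 13, 3]

Run the Euclidean algorithm, recording each quotient:
⌊-780025/191824⌋ = -5, remainder 179095
⌊191824/179095⌋ = 1, remainder 12729
⌊179095/12729⌋ = 14, remainder 889
⌊12729/889⌋ = 14, remainder 283
⌊889/283⌋ = 3, remainder 40
⌊283/40⌋ = 7, remainder 3
⌊40/3⌋ = 13, remainder 1
⌊3/1⌋ = 3, remainder 0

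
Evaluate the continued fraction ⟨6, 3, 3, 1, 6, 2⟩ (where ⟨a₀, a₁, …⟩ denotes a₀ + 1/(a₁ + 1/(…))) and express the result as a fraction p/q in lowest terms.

1192/189

a_0 = 6: 6/1
a_1 = 3: 19/3
a_2 = 3: 63/10
a_3 = 1: 82/13
a_4 = 6: 555/88
a_5 = 2: 1192/189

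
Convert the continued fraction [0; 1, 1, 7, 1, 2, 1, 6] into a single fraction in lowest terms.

a_0 = 0: 0/1
a_1 = 1: 1/1
a_2 = 1: 1/2
a_3 = 7: 8/15
a_4 = 1: 9/17
a_5 = 2: 26/49
a_6 = 1: 35/66
a_7 = 6: 236/445

236/445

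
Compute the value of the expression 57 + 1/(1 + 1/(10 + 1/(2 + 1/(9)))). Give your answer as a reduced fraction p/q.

Use the convergent recurrence hₖ = aₖ·hₖ₋₁ + hₖ₋₂ (and likewise for the denominators kₖ):
a_0 = 57: 57/1
a_1 = 1: 58/1
a_2 = 10: 637/11
a_3 = 2: 1332/23
a_4 = 9: 12625/218

12625/218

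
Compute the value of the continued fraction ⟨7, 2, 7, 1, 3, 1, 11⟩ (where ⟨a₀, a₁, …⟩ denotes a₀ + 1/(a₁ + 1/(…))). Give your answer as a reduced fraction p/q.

7313/979

a_0 = 7: 7/1
a_1 = 2: 15/2
a_2 = 7: 112/15
a_3 = 1: 127/17
a_4 = 3: 493/66
a_5 = 1: 620/83
a_6 = 11: 7313/979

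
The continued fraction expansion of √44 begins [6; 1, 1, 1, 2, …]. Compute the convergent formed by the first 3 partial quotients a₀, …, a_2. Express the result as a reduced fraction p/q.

13/2

Start with 1.
1 + 1/(1/1) = 1 + 1/1 = 2/1
6 + 1/(2/1) = 6 + 1/2 = 13/2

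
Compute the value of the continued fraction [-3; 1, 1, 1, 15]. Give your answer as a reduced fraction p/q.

-110/47

Work from the innermost term outward:
Start with 15.
1 + 1/(15/1) = 1 + 1/15 = 16/15
1 + 1/(16/15) = 1 + 15/16 = 31/16
1 + 1/(31/16) = 1 + 16/31 = 47/31
-3 + 1/(47/31) = -3 + 31/47 = -110/47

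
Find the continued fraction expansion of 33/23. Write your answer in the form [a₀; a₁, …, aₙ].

33 ÷ 23 → quotient 1, remainder 10
23 ÷ 10 → quotient 2, remainder 3
10 ÷ 3 → quotient 3, remainder 1
3 ÷ 1 → quotient 3, remainder 0

[1; 2, 3, 3]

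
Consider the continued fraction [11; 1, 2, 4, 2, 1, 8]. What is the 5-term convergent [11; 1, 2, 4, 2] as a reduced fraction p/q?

339/29

Collapse the nested fraction from the inside out:
Start with 2.
4 + 1/(2/1) = 4 + 1/2 = 9/2
2 + 1/(9/2) = 2 + 2/9 = 20/9
1 + 1/(20/9) = 1 + 9/20 = 29/20
11 + 1/(29/20) = 11 + 20/29 = 339/29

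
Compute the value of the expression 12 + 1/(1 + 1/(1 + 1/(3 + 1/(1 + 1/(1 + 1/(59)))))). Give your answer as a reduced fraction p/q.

11972/953

a_0 = 12: 12/1
a_1 = 1: 13/1
a_2 = 1: 25/2
a_3 = 3: 88/7
a_4 = 1: 113/9
a_5 = 1: 201/16
a_6 = 59: 11972/953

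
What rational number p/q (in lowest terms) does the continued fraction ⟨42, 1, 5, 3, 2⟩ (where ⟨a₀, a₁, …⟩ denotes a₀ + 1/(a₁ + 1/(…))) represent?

Compute successive convergents:
a_0 = 42: 42/1
a_1 = 1: 43/1
a_2 = 5: 257/6
a_3 = 3: 814/19
a_4 = 2: 1885/44

1885/44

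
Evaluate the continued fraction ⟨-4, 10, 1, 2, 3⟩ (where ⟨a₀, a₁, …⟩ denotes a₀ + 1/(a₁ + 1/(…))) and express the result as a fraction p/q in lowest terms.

-418/107

a_0 = -4: -4/1
a_1 = 10: -39/10
a_2 = 1: -43/11
a_3 = 2: -125/32
a_4 = 3: -418/107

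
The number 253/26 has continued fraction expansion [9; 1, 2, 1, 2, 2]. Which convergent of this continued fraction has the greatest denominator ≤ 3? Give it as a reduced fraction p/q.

a_0 = 9: 9/1  (≤ bound)
a_1 = 1: 10/1  (≤ bound)
a_2 = 2: 29/3  (≤ bound)
a_3 = 1: 39/4  (> 3, stop)

29/3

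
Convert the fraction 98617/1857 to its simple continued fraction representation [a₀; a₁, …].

98617 ÷ 1857 → quotient 53, remainder 196
1857 ÷ 196 → quotient 9, remainder 93
196 ÷ 93 → quotient 2, remainder 10
93 ÷ 10 → quotient 9, remainder 3
10 ÷ 3 → quotient 3, remainder 1
3 ÷ 1 → quotient 3, remainder 0

[53; 9, 2, 9, 3, 3]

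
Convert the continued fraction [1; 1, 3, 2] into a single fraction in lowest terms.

16/9

Use the convergent recurrence hₖ = aₖ·hₖ₋₁ + hₖ₋₂ (and likewise for the denominators kₖ):
a_0 = 1: 1/1
a_1 = 1: 2/1
a_2 = 3: 7/4
a_3 = 2: 16/9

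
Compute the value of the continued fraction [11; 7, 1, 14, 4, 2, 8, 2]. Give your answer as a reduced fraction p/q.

216368/19447

a_0 = 11: 11/1
a_1 = 7: 78/7
a_2 = 1: 89/8
a_3 = 14: 1324/119
a_4 = 4: 5385/484
a_5 = 2: 12094/1087
a_6 = 8: 102137/9180
a_7 = 2: 216368/19447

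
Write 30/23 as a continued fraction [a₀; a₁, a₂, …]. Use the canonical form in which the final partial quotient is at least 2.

[1; 3, 3, 2]

30 ÷ 23 → quotient 1, remainder 7
23 ÷ 7 → quotient 3, remainder 2
7 ÷ 2 → quotient 3, remainder 1
2 ÷ 1 → quotient 2, remainder 0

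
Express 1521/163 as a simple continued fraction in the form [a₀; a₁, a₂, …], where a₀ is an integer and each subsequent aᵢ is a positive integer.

[9; 3, 54]

Run the Euclidean algorithm, recording each quotient:
⌊1521/163⌋ = 9, remainder 54
⌊163/54⌋ = 3, remainder 1
⌊54/1⌋ = 54, remainder 0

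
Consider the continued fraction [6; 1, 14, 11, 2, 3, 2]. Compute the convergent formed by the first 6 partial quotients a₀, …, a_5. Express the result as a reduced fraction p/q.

a_0 = 6: 6/1
a_1 = 1: 7/1
a_2 = 14: 104/15
a_3 = 11: 1151/166
a_4 = 2: 2406/347
a_5 = 3: 8369/1207

8369/1207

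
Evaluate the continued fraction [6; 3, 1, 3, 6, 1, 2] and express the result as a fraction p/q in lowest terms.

1955/312

a_0 = 6: 6/1
a_1 = 3: 19/3
a_2 = 1: 25/4
a_3 = 3: 94/15
a_4 = 6: 589/94
a_5 = 1: 683/109
a_6 = 2: 1955/312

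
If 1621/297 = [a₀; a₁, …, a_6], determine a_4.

⌊1621/297⌋ = 5, remainder 136
⌊297/136⌋ = 2, remainder 25
⌊136/25⌋ = 5, remainder 11
⌊25/11⌋ = 2, remainder 3
⌊11/3⌋ = 3, remainder 2

3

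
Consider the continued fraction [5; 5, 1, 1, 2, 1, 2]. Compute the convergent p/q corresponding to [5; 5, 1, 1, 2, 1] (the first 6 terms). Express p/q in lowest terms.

202/39

Work from the innermost term outward:
Start with 1.
2 + 1/(1/1) = 2 + 1/1 = 3/1
1 + 1/(3/1) = 1 + 1/3 = 4/3
1 + 1/(4/3) = 1 + 3/4 = 7/4
5 + 1/(7/4) = 5 + 4/7 = 39/7
5 + 1/(39/7) = 5 + 7/39 = 202/39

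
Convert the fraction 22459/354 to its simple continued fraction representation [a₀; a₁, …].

[63; 2, 3, 1, 12, 3]

⌊22459/354⌋ = 63, remainder 157
⌊354/157⌋ = 2, remainder 40
⌊157/40⌋ = 3, remainder 37
⌊40/37⌋ = 1, remainder 3
⌊37/3⌋ = 12, remainder 1
⌊3/1⌋ = 3, remainder 0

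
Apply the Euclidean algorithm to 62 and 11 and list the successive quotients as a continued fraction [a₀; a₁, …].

62 = 5·11 + 7, so a_0 = 5
11 = 1·7 + 4, so a_1 = 1
7 = 1·4 + 3, so a_2 = 1
4 = 1·3 + 1, so a_3 = 1
3 = 3·1 + 0, so a_4 = 3

[5; 1, 1, 1, 3]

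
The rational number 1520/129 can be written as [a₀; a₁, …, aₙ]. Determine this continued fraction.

[11; 1, 3, 1, 1, 1, 1, 5]

⌊1520/129⌋ = 11, remainder 101
⌊129/101⌋ = 1, remainder 28
⌊101/28⌋ = 3, remainder 17
⌊28/17⌋ = 1, remainder 11
⌊17/11⌋ = 1, remainder 6
⌊11/6⌋ = 1, remainder 5
⌊6/5⌋ = 1, remainder 1
⌊5/1⌋ = 5, remainder 0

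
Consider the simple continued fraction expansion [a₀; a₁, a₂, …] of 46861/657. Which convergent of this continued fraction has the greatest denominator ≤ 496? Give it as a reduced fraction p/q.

a_0 = 71: 71/1  (≤ bound)
a_1 = 3: 214/3  (≤ bound)
a_2 = 14: 3067/43  (≤ bound)
a_3 = 3: 9415/132  (≤ bound)
a_4 = 1: 12482/175  (≤ bound)
a_5 = 3: 46861/657  (> 496, stop)

12482/175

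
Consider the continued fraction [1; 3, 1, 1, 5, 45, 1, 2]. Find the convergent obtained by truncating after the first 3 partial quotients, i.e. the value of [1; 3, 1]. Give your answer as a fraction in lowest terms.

5/4

Collapse the nested fraction from the inside out:
Start with 1.
3 + 1/(1/1) = 3 + 1/1 = 4/1
1 + 1/(4/1) = 1 + 1/4 = 5/4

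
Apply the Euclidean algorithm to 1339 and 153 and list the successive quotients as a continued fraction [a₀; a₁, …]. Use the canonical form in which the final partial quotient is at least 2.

1339 ÷ 153 → quotient 8, remainder 115
153 ÷ 115 → quotient 1, remainder 38
115 ÷ 38 → quotient 3, remainder 1
38 ÷ 1 → quotient 38, remainder 0

[8; 1, 3, 38]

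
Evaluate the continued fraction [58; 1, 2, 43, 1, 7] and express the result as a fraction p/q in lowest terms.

Compute successive convergents:
a_0 = 58: 58/1
a_1 = 1: 59/1
a_2 = 2: 176/3
a_3 = 43: 7627/130
a_4 = 1: 7803/133
a_5 = 7: 62248/1061

62248/1061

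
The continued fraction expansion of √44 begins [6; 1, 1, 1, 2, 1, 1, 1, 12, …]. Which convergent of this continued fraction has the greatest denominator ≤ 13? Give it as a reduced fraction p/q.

a_0 = 6: 6/1  (≤ bound)
a_1 = 1: 7/1  (≤ bound)
a_2 = 1: 13/2  (≤ bound)
a_3 = 1: 20/3  (≤ bound)
a_4 = 2: 53/8  (≤ bound)
a_5 = 1: 73/11  (≤ bound)
a_6 = 1: 126/19  (> 13, stop)

73/11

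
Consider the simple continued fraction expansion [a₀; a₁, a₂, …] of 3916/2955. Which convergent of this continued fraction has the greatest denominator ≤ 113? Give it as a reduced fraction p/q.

a_0 = 1: 1/1  (≤ bound)
a_1 = 3: 4/3  (≤ bound)
a_2 = 13: 53/40  (≤ bound)
a_3 = 2: 110/83  (≤ bound)
a_4 = 1: 163/123  (> 113, stop)

110/83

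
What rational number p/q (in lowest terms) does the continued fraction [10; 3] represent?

31/3

Build up convergents one term at a time:
a_0 = 10: 10/1
a_1 = 3: 31/3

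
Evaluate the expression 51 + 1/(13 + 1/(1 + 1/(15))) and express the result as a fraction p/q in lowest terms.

Build up convergents one term at a time:
a_0 = 51: 51/1
a_1 = 13: 664/13
a_2 = 1: 715/14
a_3 = 15: 11389/223

11389/223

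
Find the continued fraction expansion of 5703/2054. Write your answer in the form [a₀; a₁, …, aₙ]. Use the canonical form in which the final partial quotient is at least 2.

[2; 1, 3, 2, 9, 2, 11]

⌊5703/2054⌋ = 2, remainder 1595
⌊2054/1595⌋ = 1, remainder 459
⌊1595/459⌋ = 3, remainder 218
⌊459/218⌋ = 2, remainder 23
⌊218/23⌋ = 9, remainder 11
⌊23/11⌋ = 2, remainder 1
⌊11/1⌋ = 11, remainder 0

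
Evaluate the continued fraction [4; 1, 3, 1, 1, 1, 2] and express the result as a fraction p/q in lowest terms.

177/37

a_0 = 4: 4/1
a_1 = 1: 5/1
a_2 = 3: 19/4
a_3 = 1: 24/5
a_4 = 1: 43/9
a_5 = 1: 67/14
a_6 = 2: 177/37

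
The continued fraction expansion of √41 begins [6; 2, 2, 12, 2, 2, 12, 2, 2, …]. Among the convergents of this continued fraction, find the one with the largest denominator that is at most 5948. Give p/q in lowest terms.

a_0 = 6: 6/1  (≤ bound)
a_1 = 2: 13/2  (≤ bound)
a_2 = 2: 32/5  (≤ bound)
a_3 = 12: 397/62  (≤ bound)
a_4 = 2: 826/129  (≤ bound)
a_5 = 2: 2049/320  (≤ bound)
a_6 = 12: 25414/3969  (≤ bound)
a_7 = 2: 52877/8258  (> 5948, stop)

25414/3969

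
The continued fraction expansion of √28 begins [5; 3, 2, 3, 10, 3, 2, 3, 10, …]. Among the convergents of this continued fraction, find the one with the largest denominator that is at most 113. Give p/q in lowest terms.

List convergents until the denominator exceeds the bound:
a_0 = 5: 5/1  (≤ bound)
a_1 = 3: 16/3  (≤ bound)
a_2 = 2: 37/7  (≤ bound)
a_3 = 3: 127/24  (≤ bound)
a_4 = 10: 1307/247  (> 113, stop)

127/24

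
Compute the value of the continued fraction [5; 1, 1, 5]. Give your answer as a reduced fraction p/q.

61/11

Use the convergent recurrence hₖ = aₖ·hₖ₋₁ + hₖ₋₂ (and likewise for the denominators kₖ):
a_0 = 5: 5/1
a_1 = 1: 6/1
a_2 = 1: 11/2
a_3 = 5: 61/11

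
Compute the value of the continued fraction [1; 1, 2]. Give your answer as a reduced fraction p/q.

Build up convergents one term at a time:
a_0 = 1: 1/1
a_1 = 1: 2/1
a_2 = 2: 5/3

5/3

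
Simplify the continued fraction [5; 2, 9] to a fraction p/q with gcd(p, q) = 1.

104/19

Collapse the nested fraction from the inside out:
Start with 9.
2 + 1/(9/1) = 2 + 1/9 = 19/9
5 + 1/(19/9) = 5 + 9/19 = 104/19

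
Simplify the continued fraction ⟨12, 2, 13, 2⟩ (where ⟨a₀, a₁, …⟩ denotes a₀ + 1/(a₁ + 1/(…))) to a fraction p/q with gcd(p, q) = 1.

699/56

Starting at the tail and folding back:
Start with 2.
13 + 1/(2/1) = 13 + 1/2 = 27/2
2 + 1/(27/2) = 2 + 2/27 = 56/27
12 + 1/(56/27) = 12 + 27/56 = 699/56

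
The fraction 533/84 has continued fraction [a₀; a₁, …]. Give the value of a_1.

2

Apply division with remainder until the remainder is 0:
⌊533/84⌋ = 6, remainder 29
⌊84/29⌋ = 2, remainder 26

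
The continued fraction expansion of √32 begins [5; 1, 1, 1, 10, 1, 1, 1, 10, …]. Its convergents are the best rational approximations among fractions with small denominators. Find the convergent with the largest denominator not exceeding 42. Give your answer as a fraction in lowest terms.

a_0 = 5: 5/1  (≤ bound)
a_1 = 1: 6/1  (≤ bound)
a_2 = 1: 11/2  (≤ bound)
a_3 = 1: 17/3  (≤ bound)
a_4 = 10: 181/32  (≤ bound)
a_5 = 1: 198/35  (≤ bound)
a_6 = 1: 379/67  (> 42, stop)

198/35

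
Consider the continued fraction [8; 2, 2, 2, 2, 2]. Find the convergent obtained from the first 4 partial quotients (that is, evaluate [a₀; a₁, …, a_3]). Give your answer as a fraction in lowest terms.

101/12

Collapse the nested fraction from the inside out:
Start with 2.
2 + 1/(2/1) = 2 + 1/2 = 5/2
2 + 1/(5/2) = 2 + 2/5 = 12/5
8 + 1/(12/5) = 8 + 5/12 = 101/12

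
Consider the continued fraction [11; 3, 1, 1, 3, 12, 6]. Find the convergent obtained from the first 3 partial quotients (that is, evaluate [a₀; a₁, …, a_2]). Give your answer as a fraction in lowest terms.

45/4

Build up convergents one term at a time:
a_0 = 11: 11/1
a_1 = 3: 34/3
a_2 = 1: 45/4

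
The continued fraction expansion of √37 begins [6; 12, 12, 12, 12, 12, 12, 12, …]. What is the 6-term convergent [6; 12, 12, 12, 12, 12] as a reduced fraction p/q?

1555849/255780

Start with 12.
12 + 1/(12/1) = 12 + 1/12 = 145/12
12 + 1/(145/12) = 12 + 12/145 = 1752/145
12 + 1/(1752/145) = 12 + 145/1752 = 21169/1752
12 + 1/(21169/1752) = 12 + 1752/21169 = 255780/21169
6 + 1/(255780/21169) = 6 + 21169/255780 = 1555849/255780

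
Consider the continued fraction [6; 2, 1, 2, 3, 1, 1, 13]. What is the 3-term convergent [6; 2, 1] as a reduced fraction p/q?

19/3

a_0 = 6: 6/1
a_1 = 2: 13/2
a_2 = 1: 19/3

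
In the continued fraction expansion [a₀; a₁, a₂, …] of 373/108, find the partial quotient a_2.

373 = 3·108 + 49, so a_0 = 3
108 = 2·49 + 10, so a_1 = 2
49 = 4·10 + 9, so a_2 = 4

4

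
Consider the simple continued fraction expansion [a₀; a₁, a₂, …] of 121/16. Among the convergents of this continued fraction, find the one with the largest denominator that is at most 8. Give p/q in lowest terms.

53/7

List convergents until the denominator exceeds the bound:
a_0 = 7: 7/1  (≤ bound)
a_1 = 1: 8/1  (≤ bound)
a_2 = 1: 15/2  (≤ bound)
a_3 = 3: 53/7  (≤ bound)
a_4 = 2: 121/16  (> 8, stop)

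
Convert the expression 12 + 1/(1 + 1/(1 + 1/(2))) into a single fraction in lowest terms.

Work from the innermost term outward:
Start with 2.
1 + 1/(2/1) = 1 + 1/2 = 3/2
1 + 1/(3/2) = 1 + 2/3 = 5/3
12 + 1/(5/3) = 12 + 3/5 = 63/5

63/5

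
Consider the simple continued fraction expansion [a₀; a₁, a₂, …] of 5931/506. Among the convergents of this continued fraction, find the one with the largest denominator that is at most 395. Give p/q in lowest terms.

715/61

a_0 = 11: 11/1  (≤ bound)
a_1 = 1: 12/1  (≤ bound)
a_2 = 2: 35/3  (≤ bound)
a_3 = 1: 47/4  (≤ bound)
a_4 = 1: 82/7  (≤ bound)
a_5 = 2: 211/18  (≤ bound)
a_6 = 3: 715/61  (≤ bound)
a_7 = 8: 5931/506  (> 395, stop)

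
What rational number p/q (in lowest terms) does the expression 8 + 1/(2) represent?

17/2

Collapse the nested fraction from the inside out:
Start with 2.
8 + 1/(2/1) = 8 + 1/2 = 17/2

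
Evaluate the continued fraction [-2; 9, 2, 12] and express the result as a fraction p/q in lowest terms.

-449/237

Work from the innermost term outward:
Start with 12.
2 + 1/(12/1) = 2 + 1/12 = 25/12
9 + 1/(25/12) = 9 + 12/25 = 237/25
-2 + 1/(237/25) = -2 + 25/237 = -449/237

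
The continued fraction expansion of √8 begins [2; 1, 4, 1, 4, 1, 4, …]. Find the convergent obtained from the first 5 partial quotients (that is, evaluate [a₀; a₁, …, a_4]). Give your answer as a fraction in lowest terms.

Use the convergent recurrence hₖ = aₖ·hₖ₋₁ + hₖ₋₂ (and likewise for the denominators kₖ):
a_0 = 2: 2/1
a_1 = 1: 3/1
a_2 = 4: 14/5
a_3 = 1: 17/6
a_4 = 4: 82/29

82/29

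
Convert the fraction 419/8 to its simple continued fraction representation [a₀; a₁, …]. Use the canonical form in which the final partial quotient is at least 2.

[52; 2, 1, 2]

Repeatedly divide and take the remainder:
419 ÷ 8 → quotient 52, remainder 3
8 ÷ 3 → quotient 2, remainder 2
3 ÷ 2 → quotient 1, remainder 1
2 ÷ 1 → quotient 2, remainder 0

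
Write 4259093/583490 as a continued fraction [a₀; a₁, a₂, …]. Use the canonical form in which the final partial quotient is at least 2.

4259093 = 7·583490 + 174663, so a_0 = 7
583490 = 3·174663 + 59501, so a_1 = 3
174663 = 2·59501 + 55661, so a_2 = 2
59501 = 1·55661 + 3840, so a_3 = 1
55661 = 14·3840 + 1901, so a_4 = 14
3840 = 2·1901 + 38, so a_5 = 2
1901 = 50·38 + 1, so a_6 = 50
38 = 38·1 + 0, so a_7 = 38

[7; 3, 2, 1, 14, 2, 50, 38]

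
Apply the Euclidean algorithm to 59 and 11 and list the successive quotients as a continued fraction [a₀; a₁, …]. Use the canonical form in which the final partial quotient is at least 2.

[5; 2, 1, 3]

59 ÷ 11 → quotient 5, remainder 4
11 ÷ 4 → quotient 2, remainder 3
4 ÷ 3 → quotient 1, remainder 1
3 ÷ 1 → quotient 3, remainder 0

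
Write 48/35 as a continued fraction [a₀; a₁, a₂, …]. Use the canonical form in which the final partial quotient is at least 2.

[1; 2, 1, 2, 4]

48 ÷ 35 → quotient 1, remainder 13
35 ÷ 13 → quotient 2, remainder 9
13 ÷ 9 → quotient 1, remainder 4
9 ÷ 4 → quotient 2, remainder 1
4 ÷ 1 → quotient 4, remainder 0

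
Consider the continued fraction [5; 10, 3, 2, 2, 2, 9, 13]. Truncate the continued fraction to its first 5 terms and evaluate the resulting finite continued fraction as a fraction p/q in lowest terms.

Use the convergent recurrence hₖ = aₖ·hₖ₋₁ + hₖ₋₂ (and likewise for the denominators kₖ):
a_0 = 5: 5/1
a_1 = 10: 51/10
a_2 = 3: 158/31
a_3 = 2: 367/72
a_4 = 2: 892/175

892/175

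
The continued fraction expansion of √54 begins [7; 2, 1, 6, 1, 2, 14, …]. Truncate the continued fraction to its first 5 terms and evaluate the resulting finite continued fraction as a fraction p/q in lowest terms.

Start with 1.
6 + 1/(1/1) = 6 + 1/1 = 7/1
1 + 1/(7/1) = 1 + 1/7 = 8/7
2 + 1/(8/7) = 2 + 7/8 = 23/8
7 + 1/(23/8) = 7 + 8/23 = 169/23

169/23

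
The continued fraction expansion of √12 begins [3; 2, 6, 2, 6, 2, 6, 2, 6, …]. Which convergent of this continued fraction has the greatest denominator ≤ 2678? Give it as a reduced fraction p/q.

8733/2521

a_0 = 3: 3/1  (≤ bound)
a_1 = 2: 7/2  (≤ bound)
a_2 = 6: 45/13  (≤ bound)
a_3 = 2: 97/28  (≤ bound)
a_4 = 6: 627/181  (≤ bound)
a_5 = 2: 1351/390  (≤ bound)
a_6 = 6: 8733/2521  (≤ bound)
a_7 = 2: 18817/5432  (> 2678, stop)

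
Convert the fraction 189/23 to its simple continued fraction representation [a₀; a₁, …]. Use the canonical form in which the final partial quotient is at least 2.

[8; 4, 1, 1, 2]

⌊189/23⌋ = 8, remainder 5
⌊23/5⌋ = 4, remainder 3
⌊5/3⌋ = 1, remainder 2
⌊3/2⌋ = 1, remainder 1
⌊2/1⌋ = 2, remainder 0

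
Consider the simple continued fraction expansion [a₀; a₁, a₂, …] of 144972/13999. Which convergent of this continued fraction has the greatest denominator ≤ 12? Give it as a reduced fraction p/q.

31/3

a_0 = 10: 10/1  (≤ bound)
a_1 = 2: 21/2  (≤ bound)
a_2 = 1: 31/3  (≤ bound)
a_3 = 4: 145/14  (> 12, stop)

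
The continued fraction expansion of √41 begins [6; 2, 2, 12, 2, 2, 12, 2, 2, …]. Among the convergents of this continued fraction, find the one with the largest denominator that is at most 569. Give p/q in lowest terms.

2049/320

a_0 = 6: 6/1  (≤ bound)
a_1 = 2: 13/2  (≤ bound)
a_2 = 2: 32/5  (≤ bound)
a_3 = 12: 397/62  (≤ bound)
a_4 = 2: 826/129  (≤ bound)
a_5 = 2: 2049/320  (≤ bound)
a_6 = 12: 25414/3969  (> 569, stop)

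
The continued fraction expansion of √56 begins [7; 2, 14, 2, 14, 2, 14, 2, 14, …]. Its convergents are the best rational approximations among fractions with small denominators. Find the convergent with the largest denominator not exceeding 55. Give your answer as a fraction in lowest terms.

217/29

a_0 = 7: 7/1  (≤ bound)
a_1 = 2: 15/2  (≤ bound)
a_2 = 14: 217/29  (≤ bound)
a_3 = 2: 449/60  (> 55, stop)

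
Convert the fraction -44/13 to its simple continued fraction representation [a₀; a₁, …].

[-4; 1, 1, 1, 1, 2]

-44 ÷ 13 → quotient -4, remainder 8
13 ÷ 8 → quotient 1, remainder 5
8 ÷ 5 → quotient 1, remainder 3
5 ÷ 3 → quotient 1, remainder 2
3 ÷ 2 → quotient 1, remainder 1
2 ÷ 1 → quotient 2, remainder 0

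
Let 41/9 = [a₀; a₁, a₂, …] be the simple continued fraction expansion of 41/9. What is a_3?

41 ÷ 9 → quotient 4, remainder 5
9 ÷ 5 → quotient 1, remainder 4
5 ÷ 4 → quotient 1, remainder 1
4 ÷ 1 → quotient 4, remainder 0

4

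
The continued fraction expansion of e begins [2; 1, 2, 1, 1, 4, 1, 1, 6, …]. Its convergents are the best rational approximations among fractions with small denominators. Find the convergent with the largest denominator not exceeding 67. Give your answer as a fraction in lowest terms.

List convergents until the denominator exceeds the bound:
a_0 = 2: 2/1  (≤ bound)
a_1 = 1: 3/1  (≤ bound)
a_2 = 2: 8/3  (≤ bound)
a_3 = 1: 11/4  (≤ bound)
a_4 = 1: 19/7  (≤ bound)
a_5 = 4: 87/32  (≤ bound)
a_6 = 1: 106/39  (≤ bound)
a_7 = 1: 193/71  (> 67, stop)

106/39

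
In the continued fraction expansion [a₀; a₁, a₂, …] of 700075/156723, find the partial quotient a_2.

700075 ÷ 156723 → quotient 4, remainder 73183
156723 ÷ 73183 → quotient 2, remainder 10357
73183 ÷ 10357 → quotient 7, remainder 684

7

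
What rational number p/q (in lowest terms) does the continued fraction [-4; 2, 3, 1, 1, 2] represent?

-146/41

Start with 2.
1 + 1/(2/1) = 1 + 1/2 = 3/2
1 + 1/(3/2) = 1 + 2/3 = 5/3
3 + 1/(5/3) = 3 + 3/5 = 18/5
2 + 1/(18/5) = 2 + 5/18 = 41/18
-4 + 1/(41/18) = -4 + 18/41 = -146/41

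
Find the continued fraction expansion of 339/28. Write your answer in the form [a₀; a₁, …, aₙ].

339 ÷ 28 → quotient 12, remainder 3
28 ÷ 3 → quotient 9, remainder 1
3 ÷ 1 → quotient 3, remainder 0

[12; 9, 3]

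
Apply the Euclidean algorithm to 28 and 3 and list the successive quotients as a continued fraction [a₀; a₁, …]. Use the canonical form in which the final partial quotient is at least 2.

Repeatedly divide and take the remainder:
28 = 9·3 + 1, so a_0 = 9
3 = 3·1 + 0, so a_1 = 3

[9; 3]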